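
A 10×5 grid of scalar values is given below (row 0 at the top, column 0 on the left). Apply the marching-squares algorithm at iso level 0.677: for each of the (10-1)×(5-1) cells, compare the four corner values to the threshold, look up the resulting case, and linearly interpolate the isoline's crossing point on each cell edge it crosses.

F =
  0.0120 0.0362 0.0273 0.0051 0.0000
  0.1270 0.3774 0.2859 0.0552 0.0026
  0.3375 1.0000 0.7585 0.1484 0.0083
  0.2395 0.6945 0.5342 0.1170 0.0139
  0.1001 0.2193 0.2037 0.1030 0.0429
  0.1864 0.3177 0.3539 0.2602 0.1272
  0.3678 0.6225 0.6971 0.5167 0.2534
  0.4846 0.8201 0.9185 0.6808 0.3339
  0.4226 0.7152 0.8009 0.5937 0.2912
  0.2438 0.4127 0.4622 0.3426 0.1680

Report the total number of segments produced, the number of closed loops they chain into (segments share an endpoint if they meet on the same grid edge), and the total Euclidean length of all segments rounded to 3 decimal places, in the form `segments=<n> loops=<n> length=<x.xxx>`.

segments=20 loops=2 length=12.140

cell (1,0): code 0100 → (1.481,1.000)–(2.000,0.512)
cell (1,1): code 1100 → (1.828,2.000)–(1.481,1.000)
cell (1,2): code 1000 → (2.000,2.134)–(1.828,2.000)
cell (2,0): code 0110 → (2.000,0.512)–(3.000,0.962)
cell (2,1): code 1011 → (3.000,1.109)–(2.363,2.000)
cell (2,2): code 0001 → (2.363,2.000)–(2.000,2.134)
cell (3,0): code 0010 → (3.000,0.962)–(3.037,1.000)
cell (3,1): code 0001 → (3.037,1.000)–(3.000,1.109)
cell (5,1): code 0100 → (5.941,2.000)–(6.000,1.731)
cell (5,2): code 1000 → (6.000,2.111)–(5.941,2.000)
cell (6,0): code 0100 → (6.276,1.000)–(7.000,0.573)
cell (6,1): code 1110 → (6.000,1.731)–(6.276,1.000)
cell (6,2): code 1101 → (6.977,3.000)–(6.000,2.111)
cell (6,3): code 1000 → (7.000,3.011)–(6.977,3.000)
cell (7,0): code 0110 → (7.000,0.573)–(8.000,0.869)
cell (7,2): code 1011 → (8.000,2.598)–(7.044,3.000)
cell (7,3): code 0001 → (7.044,3.000)–(7.000,3.011)
cell (8,0): code 0010 → (8.000,0.869)–(8.126,1.000)
cell (8,1): code 0011 → (8.126,1.000)–(8.366,2.000)
cell (8,2): code 0001 → (8.366,2.000)–(8.000,2.598)
total: 20 segments, chained into 2 closed loop(s), length Σ = 12.140411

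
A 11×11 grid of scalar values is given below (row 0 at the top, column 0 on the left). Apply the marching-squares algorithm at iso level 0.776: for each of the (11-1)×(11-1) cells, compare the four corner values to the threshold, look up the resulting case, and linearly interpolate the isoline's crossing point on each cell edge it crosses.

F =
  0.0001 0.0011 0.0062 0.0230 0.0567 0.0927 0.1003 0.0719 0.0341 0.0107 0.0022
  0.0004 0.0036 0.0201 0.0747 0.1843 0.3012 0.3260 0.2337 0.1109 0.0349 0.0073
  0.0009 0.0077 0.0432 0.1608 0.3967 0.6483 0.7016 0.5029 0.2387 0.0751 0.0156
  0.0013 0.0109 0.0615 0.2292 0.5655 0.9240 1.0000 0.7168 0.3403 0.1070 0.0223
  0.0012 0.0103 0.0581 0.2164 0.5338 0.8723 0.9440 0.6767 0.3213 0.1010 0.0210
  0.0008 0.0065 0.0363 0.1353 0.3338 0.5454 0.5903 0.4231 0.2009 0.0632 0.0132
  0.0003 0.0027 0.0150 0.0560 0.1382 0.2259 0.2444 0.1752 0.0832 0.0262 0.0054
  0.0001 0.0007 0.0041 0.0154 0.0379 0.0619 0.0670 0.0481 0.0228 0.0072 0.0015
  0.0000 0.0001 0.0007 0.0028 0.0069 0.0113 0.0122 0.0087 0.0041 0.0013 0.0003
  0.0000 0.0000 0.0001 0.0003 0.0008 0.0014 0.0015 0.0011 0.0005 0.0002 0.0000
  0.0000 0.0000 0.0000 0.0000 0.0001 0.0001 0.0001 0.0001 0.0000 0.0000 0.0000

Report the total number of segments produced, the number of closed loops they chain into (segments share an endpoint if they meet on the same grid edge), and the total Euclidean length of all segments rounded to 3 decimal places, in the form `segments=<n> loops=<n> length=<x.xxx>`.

cell (2,4): code 0100 → (2.463,5.000)–(3.000,4.587)
cell (2,5): code 1100 → (2.249,6.000)–(2.463,5.000)
cell (2,6): code 1000 → (3.000,6.791)–(2.249,6.000)
cell (3,4): code 0110 → (3.000,4.587)–(4.000,4.716)
cell (3,6): code 1001 → (4.000,6.629)–(3.000,6.791)
cell (4,4): code 0010 → (4.000,4.716)–(4.295,5.000)
cell (4,5): code 0011 → (4.295,5.000)–(4.475,6.000)
cell (4,6): code 0001 → (4.475,6.000)–(4.000,6.629)
total: 8 segments, chained into 1 closed loop(s), length Σ = 7.025063

segments=8 loops=1 length=7.025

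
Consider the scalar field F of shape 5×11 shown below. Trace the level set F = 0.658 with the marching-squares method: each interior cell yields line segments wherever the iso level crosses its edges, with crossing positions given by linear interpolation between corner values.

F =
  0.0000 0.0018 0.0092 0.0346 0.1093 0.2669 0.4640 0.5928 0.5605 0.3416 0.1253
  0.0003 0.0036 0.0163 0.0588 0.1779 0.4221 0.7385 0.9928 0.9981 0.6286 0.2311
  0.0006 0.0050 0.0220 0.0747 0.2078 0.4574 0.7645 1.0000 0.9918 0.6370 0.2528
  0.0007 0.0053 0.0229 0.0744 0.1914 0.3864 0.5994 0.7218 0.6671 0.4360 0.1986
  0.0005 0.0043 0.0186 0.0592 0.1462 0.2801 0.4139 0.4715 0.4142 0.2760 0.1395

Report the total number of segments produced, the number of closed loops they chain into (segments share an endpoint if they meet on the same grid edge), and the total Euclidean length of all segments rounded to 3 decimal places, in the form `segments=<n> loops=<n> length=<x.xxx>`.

segments=12 loops=1 length=10.069

cell (0,5): code 0100 → (0.707,6.000)–(1.000,5.746)
cell (0,6): code 1100 → (0.163,7.000)–(0.707,6.000)
cell (0,7): code 1100 → (0.223,8.000)–(0.163,7.000)
cell (0,8): code 1000 → (1.000,8.920)–(0.223,8.000)
cell (1,5): code 0110 → (1.000,5.746)–(2.000,5.653)
cell (1,8): code 1001 → (2.000,8.941)–(1.000,8.920)
cell (2,5): code 0010 → (2.000,5.653)–(2.645,6.000)
cell (2,6): code 0111 → (2.645,6.000)–(3.000,6.479)
cell (2,8): code 1001 → (3.000,8.039)–(2.000,8.941)
cell (3,6): code 0010 → (3.000,6.479)–(3.255,7.000)
cell (3,7): code 0011 → (3.255,7.000)–(3.036,8.000)
cell (3,8): code 0001 → (3.036,8.000)–(3.000,8.039)
total: 12 segments, chained into 1 closed loop(s), length Σ = 10.069356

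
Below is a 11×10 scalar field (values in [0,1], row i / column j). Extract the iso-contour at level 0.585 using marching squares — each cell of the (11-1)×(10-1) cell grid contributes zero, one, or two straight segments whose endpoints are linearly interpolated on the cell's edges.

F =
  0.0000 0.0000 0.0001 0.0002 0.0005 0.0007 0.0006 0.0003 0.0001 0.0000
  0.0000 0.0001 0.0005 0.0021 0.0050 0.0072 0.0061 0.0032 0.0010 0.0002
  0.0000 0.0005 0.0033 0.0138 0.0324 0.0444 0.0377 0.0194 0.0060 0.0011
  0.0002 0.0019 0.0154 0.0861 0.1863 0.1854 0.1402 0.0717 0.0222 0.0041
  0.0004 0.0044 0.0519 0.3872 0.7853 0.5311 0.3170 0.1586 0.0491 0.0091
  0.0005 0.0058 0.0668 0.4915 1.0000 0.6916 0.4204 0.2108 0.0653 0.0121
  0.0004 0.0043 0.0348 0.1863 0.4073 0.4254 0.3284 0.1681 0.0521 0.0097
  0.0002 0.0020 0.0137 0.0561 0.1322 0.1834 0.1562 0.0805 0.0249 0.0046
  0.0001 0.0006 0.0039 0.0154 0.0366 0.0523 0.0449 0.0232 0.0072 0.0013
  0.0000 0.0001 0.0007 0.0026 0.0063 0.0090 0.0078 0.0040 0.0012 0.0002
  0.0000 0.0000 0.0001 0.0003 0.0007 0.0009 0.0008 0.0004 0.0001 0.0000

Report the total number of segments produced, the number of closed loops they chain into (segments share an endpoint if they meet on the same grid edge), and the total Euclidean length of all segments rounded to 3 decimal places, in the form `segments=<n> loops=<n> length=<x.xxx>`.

segments=8 loops=1 length=6.357

cell (3,3): code 0100 → (3.666,4.000)–(4.000,3.497)
cell (3,4): code 1000 → (4.000,4.788)–(3.666,4.000)
cell (4,3): code 0110 → (4.000,3.497)–(5.000,3.184)
cell (4,4): code 1101 → (4.336,5.000)–(4.000,4.788)
cell (4,5): code 1000 → (5.000,5.393)–(4.336,5.000)
cell (5,3): code 0010 → (5.000,3.184)–(5.700,4.000)
cell (5,4): code 0011 → (5.700,4.000)–(5.400,5.000)
cell (5,5): code 0001 → (5.400,5.000)–(5.000,5.393)
total: 8 segments, chained into 1 closed loop(s), length Σ = 6.357280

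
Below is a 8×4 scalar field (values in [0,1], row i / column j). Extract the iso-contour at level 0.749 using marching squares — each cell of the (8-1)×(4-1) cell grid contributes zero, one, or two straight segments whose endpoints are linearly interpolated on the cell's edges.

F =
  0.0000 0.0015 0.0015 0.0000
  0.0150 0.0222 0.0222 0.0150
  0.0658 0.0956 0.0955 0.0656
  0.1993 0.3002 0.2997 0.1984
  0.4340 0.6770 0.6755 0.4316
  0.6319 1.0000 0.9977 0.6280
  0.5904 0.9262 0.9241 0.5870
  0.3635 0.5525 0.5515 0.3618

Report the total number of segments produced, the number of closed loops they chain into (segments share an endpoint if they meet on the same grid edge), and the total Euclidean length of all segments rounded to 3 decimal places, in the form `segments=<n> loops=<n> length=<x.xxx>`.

cell (4,0): code 0100 → (4.223,1.000)–(5.000,0.318)
cell (4,1): code 1100 → (4.228,2.000)–(4.223,1.000)
cell (4,2): code 1000 → (5.000,2.673)–(4.228,2.000)
cell (5,0): code 0110 → (5.000,0.318)–(6.000,0.472)
cell (5,2): code 1001 → (6.000,2.519)–(5.000,2.673)
cell (6,0): code 0010 → (6.000,0.472)–(6.474,1.000)
cell (6,1): code 0011 → (6.474,1.000)–(6.470,2.000)
cell (6,2): code 0001 → (6.470,2.000)–(6.000,2.519)
total: 8 segments, chained into 1 closed loop(s), length Σ = 7.491149

segments=8 loops=1 length=7.491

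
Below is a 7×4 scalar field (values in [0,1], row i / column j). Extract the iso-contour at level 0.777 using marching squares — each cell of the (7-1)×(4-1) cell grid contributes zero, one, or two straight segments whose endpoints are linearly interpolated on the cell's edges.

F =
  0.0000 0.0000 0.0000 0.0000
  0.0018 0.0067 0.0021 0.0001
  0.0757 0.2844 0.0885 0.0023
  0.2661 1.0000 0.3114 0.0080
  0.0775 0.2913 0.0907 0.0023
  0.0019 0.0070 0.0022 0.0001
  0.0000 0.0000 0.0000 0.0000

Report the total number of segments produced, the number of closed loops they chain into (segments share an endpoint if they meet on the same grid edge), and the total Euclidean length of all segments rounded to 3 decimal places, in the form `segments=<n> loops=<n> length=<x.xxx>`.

cell (2,0): code 0100 → (2.688,1.000)–(3.000,0.696)
cell (2,1): code 1000 → (3.000,1.324)–(2.688,1.000)
cell (3,0): code 0010 → (3.000,0.696)–(3.315,1.000)
cell (3,1): code 0001 → (3.315,1.000)–(3.000,1.324)
total: 4 segments, chained into 1 closed loop(s), length Σ = 1.773639

segments=4 loops=1 length=1.774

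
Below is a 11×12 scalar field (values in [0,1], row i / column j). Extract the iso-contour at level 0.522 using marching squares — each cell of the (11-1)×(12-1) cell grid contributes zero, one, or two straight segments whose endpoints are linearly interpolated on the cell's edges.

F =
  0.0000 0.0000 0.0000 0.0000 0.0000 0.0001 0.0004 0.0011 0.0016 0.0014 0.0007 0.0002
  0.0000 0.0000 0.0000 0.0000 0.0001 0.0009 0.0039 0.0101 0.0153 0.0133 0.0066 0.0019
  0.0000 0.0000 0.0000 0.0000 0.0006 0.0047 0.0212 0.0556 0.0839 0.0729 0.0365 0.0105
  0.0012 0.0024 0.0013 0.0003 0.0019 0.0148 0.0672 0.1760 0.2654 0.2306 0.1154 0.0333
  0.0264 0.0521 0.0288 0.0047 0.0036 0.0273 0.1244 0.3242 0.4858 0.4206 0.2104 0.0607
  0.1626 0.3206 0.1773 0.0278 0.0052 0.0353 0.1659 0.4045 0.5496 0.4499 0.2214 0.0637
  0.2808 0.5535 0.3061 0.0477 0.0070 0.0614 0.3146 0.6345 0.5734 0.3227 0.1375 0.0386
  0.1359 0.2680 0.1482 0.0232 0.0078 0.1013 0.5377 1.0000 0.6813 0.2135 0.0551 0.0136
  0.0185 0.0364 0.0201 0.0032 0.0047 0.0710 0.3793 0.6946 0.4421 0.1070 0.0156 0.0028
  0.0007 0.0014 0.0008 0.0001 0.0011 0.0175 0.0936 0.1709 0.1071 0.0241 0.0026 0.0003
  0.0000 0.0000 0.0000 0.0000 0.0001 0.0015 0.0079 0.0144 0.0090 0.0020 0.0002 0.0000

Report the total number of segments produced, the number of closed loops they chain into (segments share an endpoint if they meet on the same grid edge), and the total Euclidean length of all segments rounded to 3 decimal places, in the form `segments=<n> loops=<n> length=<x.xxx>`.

cell (4,7): code 0100 → (4.567,8.000)–(5.000,7.810)
cell (4,8): code 1000 → (5.000,8.277)–(4.567,8.000)
cell (5,0): code 0100 → (5.865,1.000)–(6.000,0.884)
cell (5,1): code 1000 → (6.000,1.127)–(5.865,1.000)
cell (5,6): code 0100 → (5.511,7.000)–(6.000,6.648)
cell (5,7): code 1110 → (5.000,7.810)–(5.511,7.000)
cell (5,8): code 1001 → (6.000,8.205)–(5.000,8.277)
cell (6,0): code 0010 → (6.000,0.884)–(6.110,1.000)
cell (6,1): code 0001 → (6.110,1.000)–(6.000,1.127)
cell (6,5): code 0100 → (6.930,6.000)–(7.000,5.964)
cell (6,6): code 1110 → (6.000,6.648)–(6.930,6.000)
cell (6,8): code 1001 → (7.000,8.341)–(6.000,8.205)
cell (7,5): code 0010 → (7.000,5.964)–(7.099,6.000)
cell (7,6): code 0111 → (7.099,6.000)–(8.000,6.453)
cell (7,7): code 1011 → (8.000,7.684)–(7.666,8.000)
cell (7,8): code 0001 → (7.666,8.000)–(7.000,8.341)
cell (8,6): code 0010 → (8.000,6.453)–(8.330,7.000)
cell (8,7): code 0001 → (8.330,7.000)–(8.000,7.684)
total: 18 segments, chained into 2 closed loop(s), length Σ = 10.181582

segments=18 loops=2 length=10.182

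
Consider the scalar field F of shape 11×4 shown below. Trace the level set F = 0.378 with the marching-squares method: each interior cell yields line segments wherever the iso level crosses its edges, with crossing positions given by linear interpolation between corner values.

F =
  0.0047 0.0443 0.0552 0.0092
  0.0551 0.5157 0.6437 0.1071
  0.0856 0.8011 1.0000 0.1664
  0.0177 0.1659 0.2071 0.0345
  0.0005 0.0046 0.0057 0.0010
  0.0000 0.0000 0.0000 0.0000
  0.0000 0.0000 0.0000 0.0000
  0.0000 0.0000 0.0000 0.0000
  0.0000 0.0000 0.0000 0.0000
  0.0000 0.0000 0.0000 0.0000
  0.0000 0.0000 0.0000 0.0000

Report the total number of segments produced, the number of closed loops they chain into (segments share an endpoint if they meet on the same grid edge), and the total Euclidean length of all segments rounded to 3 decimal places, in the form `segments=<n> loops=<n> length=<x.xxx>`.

cell (0,0): code 0100 → (0.708,1.000)–(1.000,0.701)
cell (0,1): code 1100 → (0.549,2.000)–(0.708,1.000)
cell (0,2): code 1000 → (1.000,2.495)–(0.549,2.000)
cell (1,0): code 0110 → (1.000,0.701)–(2.000,0.409)
cell (1,2): code 1001 → (2.000,2.746)–(1.000,2.495)
cell (2,0): code 0010 → (2.000,0.409)–(2.666,1.000)
cell (2,1): code 0011 → (2.666,1.000)–(2.784,2.000)
cell (2,2): code 0001 → (2.784,2.000)–(2.000,2.746)
total: 8 segments, chained into 1 closed loop(s), length Σ = 7.153909

segments=8 loops=1 length=7.154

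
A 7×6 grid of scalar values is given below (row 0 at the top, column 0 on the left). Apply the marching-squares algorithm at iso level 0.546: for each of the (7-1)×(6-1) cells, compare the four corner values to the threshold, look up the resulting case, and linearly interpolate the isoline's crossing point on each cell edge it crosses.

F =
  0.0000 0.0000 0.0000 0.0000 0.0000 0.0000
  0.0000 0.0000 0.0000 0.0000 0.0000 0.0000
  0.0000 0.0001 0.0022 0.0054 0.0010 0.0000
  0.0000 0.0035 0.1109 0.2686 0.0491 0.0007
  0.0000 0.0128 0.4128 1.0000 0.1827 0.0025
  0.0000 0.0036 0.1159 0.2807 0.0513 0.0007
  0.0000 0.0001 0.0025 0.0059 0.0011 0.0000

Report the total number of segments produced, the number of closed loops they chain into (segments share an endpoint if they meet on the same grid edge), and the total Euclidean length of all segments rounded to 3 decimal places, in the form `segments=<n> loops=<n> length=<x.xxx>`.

cell (3,2): code 0100 → (3.379,3.000)–(4.000,2.227)
cell (3,3): code 1000 → (4.000,3.555)–(3.379,3.000)
cell (4,2): code 0010 → (4.000,2.227)–(4.631,3.000)
cell (4,3): code 0001 → (4.631,3.000)–(4.000,3.555)
total: 4 segments, chained into 1 closed loop(s), length Σ = 3.663364

segments=4 loops=1 length=3.663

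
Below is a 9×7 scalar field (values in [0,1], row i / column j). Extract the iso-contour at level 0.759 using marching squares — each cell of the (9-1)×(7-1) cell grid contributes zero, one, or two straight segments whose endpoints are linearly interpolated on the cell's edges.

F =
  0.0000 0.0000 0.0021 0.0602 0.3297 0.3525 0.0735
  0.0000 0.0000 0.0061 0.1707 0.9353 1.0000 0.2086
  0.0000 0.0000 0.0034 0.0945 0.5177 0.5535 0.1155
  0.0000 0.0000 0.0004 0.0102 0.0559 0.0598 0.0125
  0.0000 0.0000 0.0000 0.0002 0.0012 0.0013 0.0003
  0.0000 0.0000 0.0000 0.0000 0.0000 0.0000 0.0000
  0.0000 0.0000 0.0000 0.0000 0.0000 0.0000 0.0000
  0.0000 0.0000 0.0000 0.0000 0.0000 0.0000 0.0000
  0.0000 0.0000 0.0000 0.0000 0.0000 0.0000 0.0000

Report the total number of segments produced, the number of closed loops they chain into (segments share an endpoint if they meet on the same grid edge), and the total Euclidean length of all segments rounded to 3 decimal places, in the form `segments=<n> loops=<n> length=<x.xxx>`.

cell (0,3): code 0100 → (0.709,4.000)–(1.000,3.769)
cell (0,4): code 1100 → (0.628,5.000)–(0.709,4.000)
cell (0,5): code 1000 → (1.000,5.305)–(0.628,5.000)
cell (1,3): code 0010 → (1.000,3.769)–(1.422,4.000)
cell (1,4): code 0011 → (1.422,4.000)–(1.540,5.000)
cell (1,5): code 0001 → (1.540,5.000)–(1.000,5.305)
total: 6 segments, chained into 1 closed loop(s), length Σ = 3.963214

segments=6 loops=1 length=3.963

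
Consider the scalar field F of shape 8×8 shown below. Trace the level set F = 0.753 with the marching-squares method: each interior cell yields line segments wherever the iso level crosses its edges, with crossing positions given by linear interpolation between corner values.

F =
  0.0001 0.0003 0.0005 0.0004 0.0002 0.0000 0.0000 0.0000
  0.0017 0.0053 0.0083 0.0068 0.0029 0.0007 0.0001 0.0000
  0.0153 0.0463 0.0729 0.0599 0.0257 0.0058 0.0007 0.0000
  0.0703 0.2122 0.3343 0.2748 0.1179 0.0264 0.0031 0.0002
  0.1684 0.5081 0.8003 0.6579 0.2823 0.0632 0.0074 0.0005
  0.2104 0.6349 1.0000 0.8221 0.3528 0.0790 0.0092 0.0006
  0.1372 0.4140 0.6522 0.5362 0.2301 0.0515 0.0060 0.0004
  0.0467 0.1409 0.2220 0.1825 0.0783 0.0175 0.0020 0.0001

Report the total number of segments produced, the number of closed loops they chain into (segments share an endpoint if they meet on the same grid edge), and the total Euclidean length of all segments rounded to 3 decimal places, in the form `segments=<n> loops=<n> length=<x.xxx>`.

segments=8 loops=1 length=5.361

cell (3,1): code 0100 → (3.898,2.000)–(4.000,1.838)
cell (3,2): code 1000 → (4.000,2.332)–(3.898,2.000)
cell (4,1): code 0110 → (4.000,1.838)–(5.000,1.323)
cell (4,2): code 1101 → (4.579,3.000)–(4.000,2.332)
cell (4,3): code 1000 → (5.000,3.147)–(4.579,3.000)
cell (5,1): code 0010 → (5.000,1.323)–(5.710,2.000)
cell (5,2): code 0011 → (5.710,2.000)–(5.242,3.000)
cell (5,3): code 0001 → (5.242,3.000)–(5.000,3.147)
total: 8 segments, chained into 1 closed loop(s), length Σ = 5.361041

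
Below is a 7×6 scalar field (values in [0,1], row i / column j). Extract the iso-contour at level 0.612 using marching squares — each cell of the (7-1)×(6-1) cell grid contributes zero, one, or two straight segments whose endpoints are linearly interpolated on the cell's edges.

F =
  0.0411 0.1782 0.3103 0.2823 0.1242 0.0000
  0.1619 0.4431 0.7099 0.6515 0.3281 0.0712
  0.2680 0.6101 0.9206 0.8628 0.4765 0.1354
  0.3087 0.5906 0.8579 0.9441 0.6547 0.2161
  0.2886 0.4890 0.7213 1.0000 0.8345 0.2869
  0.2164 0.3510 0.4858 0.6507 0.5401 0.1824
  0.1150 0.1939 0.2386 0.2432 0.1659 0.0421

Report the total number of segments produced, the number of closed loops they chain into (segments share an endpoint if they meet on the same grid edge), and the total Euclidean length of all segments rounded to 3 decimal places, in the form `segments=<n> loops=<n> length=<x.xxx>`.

segments=16 loops=1 length=11.929

cell (0,1): code 0100 → (0.755,2.000)–(1.000,1.633)
cell (0,2): code 1100 → (0.893,3.000)–(0.755,2.000)
cell (0,3): code 1000 → (1.000,3.122)–(0.893,3.000)
cell (1,1): code 0110 → (1.000,1.633)–(2.000,1.006)
cell (1,3): code 1001 → (2.000,3.649)–(1.000,3.122)
cell (2,1): code 0110 → (2.000,1.006)–(3.000,1.080)
cell (2,3): code 1101 → (2.760,4.000)–(2.000,3.649)
cell (2,4): code 1000 → (3.000,4.097)–(2.760,4.000)
cell (3,1): code 0110 → (3.000,1.080)–(4.000,1.529)
cell (3,4): code 1001 → (4.000,4.406)–(3.000,4.097)
cell (4,1): code 0010 → (4.000,1.529)–(4.464,2.000)
cell (4,2): code 0111 → (4.464,2.000)–(5.000,2.765)
cell (4,3): code 1011 → (5.000,3.350)–(4.756,4.000)
cell (4,4): code 0001 → (4.756,4.000)–(4.000,4.406)
cell (5,2): code 0010 → (5.000,2.765)–(5.095,3.000)
cell (5,3): code 0001 → (5.095,3.000)–(5.000,3.350)
total: 16 segments, chained into 1 closed loop(s), length Σ = 11.928944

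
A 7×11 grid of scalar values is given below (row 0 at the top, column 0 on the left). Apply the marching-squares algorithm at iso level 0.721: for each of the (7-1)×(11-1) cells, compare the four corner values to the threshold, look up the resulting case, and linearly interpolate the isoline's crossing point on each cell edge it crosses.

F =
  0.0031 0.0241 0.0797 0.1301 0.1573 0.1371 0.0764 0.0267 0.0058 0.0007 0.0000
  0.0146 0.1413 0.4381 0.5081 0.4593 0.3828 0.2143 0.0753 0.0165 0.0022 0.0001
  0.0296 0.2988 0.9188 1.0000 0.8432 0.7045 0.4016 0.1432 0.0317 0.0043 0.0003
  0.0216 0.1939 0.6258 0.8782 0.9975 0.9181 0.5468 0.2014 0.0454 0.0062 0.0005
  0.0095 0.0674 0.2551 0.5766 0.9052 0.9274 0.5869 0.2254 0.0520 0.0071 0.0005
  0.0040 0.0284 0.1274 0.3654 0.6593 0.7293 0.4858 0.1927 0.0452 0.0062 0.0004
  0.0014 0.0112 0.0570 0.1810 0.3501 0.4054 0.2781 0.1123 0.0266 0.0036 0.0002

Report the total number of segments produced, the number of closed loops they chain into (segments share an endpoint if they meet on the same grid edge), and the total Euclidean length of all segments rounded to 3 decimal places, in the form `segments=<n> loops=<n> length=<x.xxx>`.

segments=16 loops=1 length=11.584

cell (1,1): code 0100 → (1.589,2.000)–(2.000,1.681)
cell (1,2): code 1100 → (1.433,3.000)–(1.589,2.000)
cell (1,3): code 1100 → (1.682,4.000)–(1.433,3.000)
cell (1,4): code 1000 → (2.000,4.881)–(1.682,4.000)
cell (2,1): code 0010 → (2.000,1.681)–(2.675,2.000)
cell (2,2): code 0111 → (2.675,2.000)–(3.000,2.377)
cell (2,4): code 1101 → (2.077,5.000)–(2.000,4.881)
cell (2,5): code 1000 → (3.000,5.531)–(2.077,5.000)
cell (3,2): code 0010 → (3.000,2.377)–(3.521,3.000)
cell (3,3): code 0111 → (3.521,3.000)–(4.000,3.439)
cell (3,5): code 1001 → (4.000,5.606)–(3.000,5.531)
cell (4,3): code 0010 → (4.000,3.439)–(4.749,4.000)
cell (4,4): code 0111 → (4.749,4.000)–(5.000,4.881)
cell (4,5): code 1001 → (5.000,5.034)–(4.000,5.606)
cell (5,4): code 0010 → (5.000,4.881)–(5.026,5.000)
cell (5,5): code 0001 → (5.026,5.000)–(5.000,5.034)
total: 16 segments, chained into 1 closed loop(s), length Σ = 11.583826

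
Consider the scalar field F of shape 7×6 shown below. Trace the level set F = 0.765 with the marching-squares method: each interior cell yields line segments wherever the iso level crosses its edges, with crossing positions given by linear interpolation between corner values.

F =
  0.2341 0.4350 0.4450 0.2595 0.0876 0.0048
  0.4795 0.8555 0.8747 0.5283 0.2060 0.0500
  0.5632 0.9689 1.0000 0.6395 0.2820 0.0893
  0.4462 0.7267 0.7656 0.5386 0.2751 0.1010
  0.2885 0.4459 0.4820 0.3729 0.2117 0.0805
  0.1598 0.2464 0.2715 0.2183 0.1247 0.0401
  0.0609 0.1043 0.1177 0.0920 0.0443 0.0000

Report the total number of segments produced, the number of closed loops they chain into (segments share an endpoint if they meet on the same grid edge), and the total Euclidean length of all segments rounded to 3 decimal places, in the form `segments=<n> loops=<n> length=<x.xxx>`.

cell (0,0): code 0100 → (0.785,1.000)–(1.000,0.759)
cell (0,1): code 1100 → (0.745,2.000)–(0.785,1.000)
cell (0,2): code 1000 → (1.000,2.317)–(0.745,2.000)
cell (1,0): code 0110 → (1.000,0.759)–(2.000,0.497)
cell (1,2): code 1001 → (2.000,2.652)–(1.000,2.317)
cell (2,0): code 0010 → (2.000,0.497)–(2.842,1.000)
cell (2,1): code 0111 → (2.842,1.000)–(3.000,1.985)
cell (2,2): code 1001 → (3.000,2.003)–(2.000,2.652)
cell (3,1): code 0010 → (3.000,1.985)–(3.002,2.000)
cell (3,2): code 0001 → (3.002,2.000)–(3.000,2.003)
total: 10 segments, chained into 1 closed loop(s), length Σ = 7.007754

segments=10 loops=1 length=7.008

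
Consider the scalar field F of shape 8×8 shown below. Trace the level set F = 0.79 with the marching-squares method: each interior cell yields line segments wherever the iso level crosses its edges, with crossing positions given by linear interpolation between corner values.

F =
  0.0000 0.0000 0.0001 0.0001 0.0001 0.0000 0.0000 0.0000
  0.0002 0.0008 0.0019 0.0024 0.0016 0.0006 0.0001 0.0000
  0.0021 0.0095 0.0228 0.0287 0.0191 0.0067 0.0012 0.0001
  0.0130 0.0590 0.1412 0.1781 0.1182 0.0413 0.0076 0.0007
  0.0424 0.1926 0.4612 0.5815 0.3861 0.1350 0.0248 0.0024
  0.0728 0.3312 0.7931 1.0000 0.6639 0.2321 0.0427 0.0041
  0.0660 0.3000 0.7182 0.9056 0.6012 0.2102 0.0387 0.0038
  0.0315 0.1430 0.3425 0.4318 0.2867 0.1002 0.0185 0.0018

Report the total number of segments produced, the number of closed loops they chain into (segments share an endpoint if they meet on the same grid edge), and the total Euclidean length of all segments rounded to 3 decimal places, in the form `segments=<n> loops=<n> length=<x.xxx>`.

segments=8 loops=1 length=5.146

cell (4,1): code 0100 → (4.991,2.000)–(5.000,1.993)
cell (4,2): code 1100 → (4.498,3.000)–(4.991,2.000)
cell (4,3): code 1000 → (5.000,3.625)–(4.498,3.000)
cell (5,1): code 0010 → (5.000,1.993)–(5.041,2.000)
cell (5,2): code 0111 → (5.041,2.000)–(6.000,2.383)
cell (5,3): code 1001 → (6.000,3.380)–(5.000,3.625)
cell (6,2): code 0010 → (6.000,2.383)–(6.244,3.000)
cell (6,3): code 0001 → (6.244,3.000)–(6.000,3.380)
total: 8 segments, chained into 1 closed loop(s), length Σ = 5.146151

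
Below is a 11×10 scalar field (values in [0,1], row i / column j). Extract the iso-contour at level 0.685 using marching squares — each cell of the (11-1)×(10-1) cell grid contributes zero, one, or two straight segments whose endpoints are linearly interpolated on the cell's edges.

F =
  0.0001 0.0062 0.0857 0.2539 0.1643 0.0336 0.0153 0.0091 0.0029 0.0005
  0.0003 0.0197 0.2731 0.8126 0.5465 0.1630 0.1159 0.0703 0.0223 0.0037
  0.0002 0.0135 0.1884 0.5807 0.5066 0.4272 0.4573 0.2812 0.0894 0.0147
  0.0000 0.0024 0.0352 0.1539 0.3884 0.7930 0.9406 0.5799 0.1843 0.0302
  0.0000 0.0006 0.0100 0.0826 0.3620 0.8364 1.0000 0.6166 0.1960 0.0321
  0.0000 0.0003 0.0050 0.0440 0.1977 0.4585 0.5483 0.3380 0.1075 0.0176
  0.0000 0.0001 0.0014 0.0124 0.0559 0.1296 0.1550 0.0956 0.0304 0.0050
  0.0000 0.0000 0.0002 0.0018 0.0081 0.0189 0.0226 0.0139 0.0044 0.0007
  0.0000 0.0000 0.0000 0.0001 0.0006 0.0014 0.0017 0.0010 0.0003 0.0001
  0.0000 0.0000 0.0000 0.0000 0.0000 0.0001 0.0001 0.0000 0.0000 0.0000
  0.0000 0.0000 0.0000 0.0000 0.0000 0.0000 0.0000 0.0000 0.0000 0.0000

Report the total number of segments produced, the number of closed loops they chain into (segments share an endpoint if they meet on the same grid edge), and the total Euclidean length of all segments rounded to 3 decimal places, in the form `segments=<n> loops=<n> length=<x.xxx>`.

segments=12 loops=2 length=9.139

cell (0,2): code 0100 → (0.772,3.000)–(1.000,2.763)
cell (0,3): code 1000 → (1.000,3.480)–(0.772,3.000)
cell (1,2): code 0010 → (1.000,2.763)–(1.550,3.000)
cell (1,3): code 0001 → (1.550,3.000)–(1.000,3.480)
cell (2,4): code 0100 → (2.705,5.000)–(3.000,4.733)
cell (2,5): code 1100 → (2.471,6.000)–(2.705,5.000)
cell (2,6): code 1000 → (3.000,6.709)–(2.471,6.000)
cell (3,4): code 0110 → (3.000,4.733)–(4.000,4.681)
cell (3,6): code 1001 → (4.000,6.822)–(3.000,6.709)
cell (4,4): code 0010 → (4.000,4.681)–(4.401,5.000)
cell (4,5): code 0011 → (4.401,5.000)–(4.697,6.000)
cell (4,6): code 0001 → (4.697,6.000)–(4.000,6.822)
total: 12 segments, chained into 2 closed loop(s), length Σ = 9.138544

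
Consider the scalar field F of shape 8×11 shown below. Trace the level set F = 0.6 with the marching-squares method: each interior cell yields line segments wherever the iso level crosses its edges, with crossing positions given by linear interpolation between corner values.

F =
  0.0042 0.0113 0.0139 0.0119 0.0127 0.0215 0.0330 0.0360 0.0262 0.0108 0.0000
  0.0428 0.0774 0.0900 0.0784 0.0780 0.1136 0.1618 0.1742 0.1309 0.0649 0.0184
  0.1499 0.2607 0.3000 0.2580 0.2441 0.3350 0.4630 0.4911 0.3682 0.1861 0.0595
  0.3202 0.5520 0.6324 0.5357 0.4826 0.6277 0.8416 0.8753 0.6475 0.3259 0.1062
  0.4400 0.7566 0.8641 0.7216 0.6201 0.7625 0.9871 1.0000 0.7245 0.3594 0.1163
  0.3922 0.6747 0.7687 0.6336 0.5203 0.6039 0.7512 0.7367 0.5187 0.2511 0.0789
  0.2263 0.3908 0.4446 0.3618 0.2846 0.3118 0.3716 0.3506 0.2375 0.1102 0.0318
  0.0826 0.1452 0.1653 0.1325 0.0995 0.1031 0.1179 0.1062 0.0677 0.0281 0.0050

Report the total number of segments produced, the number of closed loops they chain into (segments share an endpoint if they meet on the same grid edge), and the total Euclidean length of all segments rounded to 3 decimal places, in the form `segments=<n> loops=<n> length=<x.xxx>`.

segments=26 loops=1 length=20.317

cell (2,1): code 0100 → (2.903,2.000)–(3.000,1.597)
cell (2,2): code 1000 → (3.000,2.335)–(2.903,2.000)
cell (2,4): code 0100 → (2.905,5.000)–(3.000,4.809)
cell (2,5): code 1100 → (2.362,6.000)–(2.905,5.000)
cell (2,6): code 1100 → (2.283,7.000)–(2.362,6.000)
cell (2,7): code 1100 → (2.830,8.000)–(2.283,7.000)
cell (2,8): code 1000 → (3.000,8.148)–(2.830,8.000)
cell (3,0): code 0100 → (3.235,1.000)–(4.000,0.505)
cell (3,1): code 1110 → (3.000,1.597)–(3.235,1.000)
cell (3,2): code 1101 → (3.346,3.000)–(3.000,2.335)
cell (3,3): code 1100 → (3.854,4.000)–(3.346,3.000)
cell (3,4): code 1110 → (3.000,4.809)–(3.854,4.000)
cell (3,8): code 1001 → (4.000,8.341)–(3.000,8.148)
cell (4,0): code 0110 → (4.000,0.505)–(5.000,0.736)
cell (4,3): code 1011 → (5.000,3.297)–(4.201,4.000)
cell (4,4): code 0111 → (4.201,4.000)–(5.000,4.953)
cell (4,7): code 1011 → (5.000,7.627)–(4.605,8.000)
cell (4,8): code 0001 → (4.605,8.000)–(4.000,8.341)
cell (5,0): code 0010 → (5.000,0.736)–(5.263,1.000)
cell (5,1): code 0011 → (5.263,1.000)–(5.521,2.000)
cell (5,2): code 0011 → (5.521,2.000)–(5.124,3.000)
cell (5,3): code 0001 → (5.124,3.000)–(5.000,3.297)
cell (5,4): code 0010 → (5.000,4.953)–(5.013,5.000)
cell (5,5): code 0011 → (5.013,5.000)–(5.398,6.000)
cell (5,6): code 0011 → (5.398,6.000)–(5.354,7.000)
cell (5,7): code 0001 → (5.354,7.000)–(5.000,7.627)
total: 26 segments, chained into 1 closed loop(s), length Σ = 20.317072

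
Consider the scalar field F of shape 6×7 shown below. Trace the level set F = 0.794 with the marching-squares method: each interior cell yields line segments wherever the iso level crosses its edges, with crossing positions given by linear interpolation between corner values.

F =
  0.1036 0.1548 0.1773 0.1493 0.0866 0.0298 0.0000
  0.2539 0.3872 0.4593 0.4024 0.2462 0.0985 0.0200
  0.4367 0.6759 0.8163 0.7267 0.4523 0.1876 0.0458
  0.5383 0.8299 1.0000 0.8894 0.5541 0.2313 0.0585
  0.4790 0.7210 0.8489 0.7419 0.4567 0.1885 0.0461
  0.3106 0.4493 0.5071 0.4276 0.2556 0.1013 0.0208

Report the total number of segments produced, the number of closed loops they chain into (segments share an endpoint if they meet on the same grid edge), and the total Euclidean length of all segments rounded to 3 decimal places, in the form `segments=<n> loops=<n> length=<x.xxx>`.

segments=12 loops=1 length=6.875

cell (1,1): code 0100 → (1.938,2.000)–(2.000,1.841)
cell (1,2): code 1000 → (2.000,2.249)–(1.938,2.000)
cell (2,0): code 0100 → (2.767,1.000)–(3.000,0.877)
cell (2,1): code 1110 → (2.000,1.841)–(2.767,1.000)
cell (2,2): code 1101 → (2.414,3.000)–(2.000,2.249)
cell (2,3): code 1000 → (3.000,3.285)–(2.414,3.000)
cell (3,0): code 0010 → (3.000,0.877)–(3.330,1.000)
cell (3,1): code 0111 → (3.330,1.000)–(4.000,1.571)
cell (3,2): code 1011 → (4.000,2.513)–(3.647,3.000)
cell (3,3): code 0001 → (3.647,3.000)–(3.000,3.285)
cell (4,1): code 0010 → (4.000,1.571)–(4.161,2.000)
cell (4,2): code 0001 → (4.161,2.000)–(4.000,2.513)
total: 12 segments, chained into 1 closed loop(s), length Σ = 6.874796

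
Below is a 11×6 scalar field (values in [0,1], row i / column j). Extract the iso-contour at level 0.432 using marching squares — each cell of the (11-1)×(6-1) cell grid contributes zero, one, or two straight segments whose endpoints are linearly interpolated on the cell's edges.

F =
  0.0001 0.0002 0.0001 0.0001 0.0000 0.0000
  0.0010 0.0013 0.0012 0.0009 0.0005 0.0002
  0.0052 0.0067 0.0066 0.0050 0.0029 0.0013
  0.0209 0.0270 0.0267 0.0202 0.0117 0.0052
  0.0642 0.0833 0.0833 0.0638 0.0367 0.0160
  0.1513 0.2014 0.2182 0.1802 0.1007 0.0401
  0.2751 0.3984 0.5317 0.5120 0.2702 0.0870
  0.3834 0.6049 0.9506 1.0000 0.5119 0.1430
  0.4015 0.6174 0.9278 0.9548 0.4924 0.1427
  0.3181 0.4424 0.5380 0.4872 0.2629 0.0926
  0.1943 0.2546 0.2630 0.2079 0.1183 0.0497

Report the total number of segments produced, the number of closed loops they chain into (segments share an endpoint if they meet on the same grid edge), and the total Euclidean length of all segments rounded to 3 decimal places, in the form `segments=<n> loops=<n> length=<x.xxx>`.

segments=16 loops=1 length=12.136

cell (5,1): code 0100 → (5.682,2.000)–(6.000,1.252)
cell (5,2): code 1100 → (5.759,3.000)–(5.682,2.000)
cell (5,3): code 1000 → (6.000,3.331)–(5.759,3.000)
cell (6,0): code 0100 → (6.163,1.000)–(7.000,0.219)
cell (6,1): code 1110 → (6.000,1.252)–(6.163,1.000)
cell (6,3): code 1101 → (6.669,4.000)–(6.000,3.331)
cell (6,4): code 1000 → (7.000,4.217)–(6.669,4.000)
cell (7,0): code 0110 → (7.000,0.219)–(8.000,0.141)
cell (7,4): code 1001 → (8.000,4.173)–(7.000,4.217)
cell (8,0): code 0110 → (8.000,0.141)–(9.000,0.916)
cell (8,3): code 1011 → (9.000,3.246)–(8.263,4.000)
cell (8,4): code 0001 → (8.263,4.000)–(8.000,4.173)
cell (9,0): code 0010 → (9.000,0.916)–(9.055,1.000)
cell (9,1): code 0011 → (9.055,1.000)–(9.385,2.000)
cell (9,2): code 0011 → (9.385,2.000)–(9.198,3.000)
cell (9,3): code 0001 → (9.198,3.000)–(9.000,3.246)
total: 16 segments, chained into 1 closed loop(s), length Σ = 12.136227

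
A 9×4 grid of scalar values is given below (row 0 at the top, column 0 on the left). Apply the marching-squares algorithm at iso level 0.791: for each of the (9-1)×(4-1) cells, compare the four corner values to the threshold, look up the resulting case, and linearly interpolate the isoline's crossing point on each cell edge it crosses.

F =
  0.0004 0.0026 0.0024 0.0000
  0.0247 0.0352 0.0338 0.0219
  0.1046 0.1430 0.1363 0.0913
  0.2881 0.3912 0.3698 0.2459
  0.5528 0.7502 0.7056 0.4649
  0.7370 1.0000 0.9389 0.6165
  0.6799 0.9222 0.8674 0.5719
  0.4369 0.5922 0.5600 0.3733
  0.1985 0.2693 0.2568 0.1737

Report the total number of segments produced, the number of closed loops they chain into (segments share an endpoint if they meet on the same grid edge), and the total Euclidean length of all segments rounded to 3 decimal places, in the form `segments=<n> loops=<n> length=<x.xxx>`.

segments=8 loops=1 length=7.050

cell (4,0): code 0100 → (4.163,1.000)–(5.000,0.205)
cell (4,1): code 1100 → (4.366,2.000)–(4.163,1.000)
cell (4,2): code 1000 → (5.000,2.459)–(4.366,2.000)
cell (5,0): code 0110 → (5.000,0.205)–(6.000,0.459)
cell (5,2): code 1001 → (6.000,2.259)–(5.000,2.459)
cell (6,0): code 0010 → (6.000,0.459)–(6.398,1.000)
cell (6,1): code 0011 → (6.398,1.000)–(6.249,2.000)
cell (6,2): code 0001 → (6.249,2.000)–(6.000,2.259)
total: 8 segments, chained into 1 closed loop(s), length Σ = 7.049618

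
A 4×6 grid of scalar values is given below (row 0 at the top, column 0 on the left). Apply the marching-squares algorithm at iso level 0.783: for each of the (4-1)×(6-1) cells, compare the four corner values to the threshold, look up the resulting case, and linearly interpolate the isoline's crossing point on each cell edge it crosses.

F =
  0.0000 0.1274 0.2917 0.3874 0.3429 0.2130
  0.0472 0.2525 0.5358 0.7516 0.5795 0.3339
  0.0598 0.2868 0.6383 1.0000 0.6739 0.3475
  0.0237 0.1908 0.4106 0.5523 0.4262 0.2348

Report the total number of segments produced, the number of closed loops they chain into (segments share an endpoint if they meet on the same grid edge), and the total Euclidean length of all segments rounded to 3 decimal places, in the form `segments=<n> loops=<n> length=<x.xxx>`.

cell (1,2): code 0100 → (1.126,3.000)–(2.000,2.400)
cell (1,3): code 1000 → (2.000,3.665)–(1.126,3.000)
cell (2,2): code 0010 → (2.000,2.400)–(2.485,3.000)
cell (2,3): code 0001 → (2.485,3.000)–(2.000,3.665)
total: 4 segments, chained into 1 closed loop(s), length Σ = 3.752458

segments=4 loops=1 length=3.752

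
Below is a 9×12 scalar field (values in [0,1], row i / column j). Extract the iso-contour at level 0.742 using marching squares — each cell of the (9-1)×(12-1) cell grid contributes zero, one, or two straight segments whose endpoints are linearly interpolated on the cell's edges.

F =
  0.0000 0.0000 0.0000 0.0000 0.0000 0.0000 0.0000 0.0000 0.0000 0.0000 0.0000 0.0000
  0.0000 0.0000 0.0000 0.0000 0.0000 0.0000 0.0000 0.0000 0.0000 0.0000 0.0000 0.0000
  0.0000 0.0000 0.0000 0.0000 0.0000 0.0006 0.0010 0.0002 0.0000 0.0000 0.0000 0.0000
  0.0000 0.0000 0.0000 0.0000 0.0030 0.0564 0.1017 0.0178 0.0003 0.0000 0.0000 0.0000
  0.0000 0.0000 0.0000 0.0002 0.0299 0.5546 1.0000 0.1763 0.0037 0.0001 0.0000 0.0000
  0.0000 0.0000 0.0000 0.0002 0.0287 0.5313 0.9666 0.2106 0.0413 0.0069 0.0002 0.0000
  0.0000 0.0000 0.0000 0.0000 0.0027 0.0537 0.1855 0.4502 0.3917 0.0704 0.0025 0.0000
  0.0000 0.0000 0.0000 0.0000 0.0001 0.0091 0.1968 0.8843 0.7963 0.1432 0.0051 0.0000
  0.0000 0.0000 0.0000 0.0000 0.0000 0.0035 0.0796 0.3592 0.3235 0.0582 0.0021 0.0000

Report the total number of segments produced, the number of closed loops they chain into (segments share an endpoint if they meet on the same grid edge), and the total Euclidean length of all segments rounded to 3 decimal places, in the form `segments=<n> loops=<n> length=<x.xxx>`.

cell (3,5): code 0100 → (3.713,6.000)–(4.000,5.421)
cell (3,6): code 1000 → (4.000,6.313)–(3.713,6.000)
cell (4,5): code 0110 → (4.000,5.421)–(5.000,5.484)
cell (4,6): code 1001 → (5.000,6.297)–(4.000,6.313)
cell (5,5): code 0010 → (5.000,5.484)–(5.288,6.000)
cell (5,6): code 0001 → (5.288,6.000)–(5.000,6.297)
cell (6,6): code 0100 → (6.672,7.000)–(7.000,6.793)
cell (6,7): code 1100 → (6.866,8.000)–(6.672,7.000)
cell (6,8): code 1000 → (7.000,8.083)–(6.866,8.000)
cell (7,6): code 0010 → (7.000,6.793)–(7.271,7.000)
cell (7,7): code 0011 → (7.271,7.000)–(7.115,8.000)
cell (7,8): code 0001 → (7.115,8.000)–(7.000,8.083)
total: 12 segments, chained into 2 closed loop(s), length Σ = 7.136802

segments=12 loops=2 length=7.137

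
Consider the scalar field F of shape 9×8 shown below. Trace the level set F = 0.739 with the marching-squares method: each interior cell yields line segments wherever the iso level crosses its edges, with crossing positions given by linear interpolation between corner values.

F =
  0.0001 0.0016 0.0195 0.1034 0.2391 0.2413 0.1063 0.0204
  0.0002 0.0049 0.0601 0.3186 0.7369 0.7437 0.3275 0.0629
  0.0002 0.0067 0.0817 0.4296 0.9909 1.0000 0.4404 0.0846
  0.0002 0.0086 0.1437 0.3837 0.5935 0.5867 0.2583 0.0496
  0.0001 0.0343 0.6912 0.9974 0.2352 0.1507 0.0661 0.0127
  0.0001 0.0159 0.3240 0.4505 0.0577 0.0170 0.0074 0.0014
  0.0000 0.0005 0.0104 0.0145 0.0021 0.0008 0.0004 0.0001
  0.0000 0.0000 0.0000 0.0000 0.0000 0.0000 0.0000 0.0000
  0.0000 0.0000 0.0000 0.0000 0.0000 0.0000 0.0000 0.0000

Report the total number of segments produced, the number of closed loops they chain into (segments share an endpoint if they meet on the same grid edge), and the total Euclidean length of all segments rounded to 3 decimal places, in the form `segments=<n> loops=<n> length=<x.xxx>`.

segments=12 loops=2 length=8.796

cell (0,4): code 0100 → (0.991,5.000)–(1.000,4.309)
cell (0,5): code 1000 → (1.000,5.011)–(0.991,5.000)
cell (1,3): code 0100 → (1.008,4.000)–(2.000,3.551)
cell (1,4): code 1110 → (1.000,4.309)–(1.008,4.000)
cell (1,5): code 1001 → (2.000,5.466)–(1.000,5.011)
cell (2,3): code 0010 → (2.000,3.551)–(2.634,4.000)
cell (2,4): code 0011 → (2.634,4.000)–(2.632,5.000)
cell (2,5): code 0001 → (2.632,5.000)–(2.000,5.466)
cell (3,2): code 0100 → (3.579,3.000)–(4.000,2.156)
cell (3,3): code 1000 → (4.000,3.339)–(3.579,3.000)
cell (4,2): code 0010 → (4.000,2.156)–(4.472,3.000)
cell (4,3): code 0001 → (4.472,3.000)–(4.000,3.339)
total: 12 segments, chained into 2 closed loop(s), length Σ = 8.796162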